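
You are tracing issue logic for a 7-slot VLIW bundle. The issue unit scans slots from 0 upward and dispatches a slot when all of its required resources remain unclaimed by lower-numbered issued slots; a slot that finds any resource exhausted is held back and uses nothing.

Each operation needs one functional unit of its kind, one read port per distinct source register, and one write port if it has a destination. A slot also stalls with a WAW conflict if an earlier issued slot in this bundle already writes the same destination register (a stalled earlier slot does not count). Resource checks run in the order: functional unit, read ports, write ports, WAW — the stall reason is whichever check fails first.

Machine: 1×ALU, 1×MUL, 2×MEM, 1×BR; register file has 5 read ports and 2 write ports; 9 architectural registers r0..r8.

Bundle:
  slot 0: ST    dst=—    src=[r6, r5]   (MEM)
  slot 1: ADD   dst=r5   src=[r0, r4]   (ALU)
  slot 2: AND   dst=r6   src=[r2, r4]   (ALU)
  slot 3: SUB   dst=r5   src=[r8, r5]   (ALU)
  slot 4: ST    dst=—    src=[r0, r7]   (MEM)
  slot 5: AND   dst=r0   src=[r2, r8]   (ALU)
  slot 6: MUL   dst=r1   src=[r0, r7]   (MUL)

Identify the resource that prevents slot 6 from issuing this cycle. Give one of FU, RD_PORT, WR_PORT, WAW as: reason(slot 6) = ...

(0) want 1×MEM +2rd +0wr — yes → AL1|MU1|ME1|BR1|rd3|wr2
(1) want 1×ALU +2rd +1wr — yes → AL0|MU1|ME1|BR1|rd1|wr1
(2) want 1×ALU +2rd +1wr — FU → AL0|MU1|ME1|BR1|rd1|wr1
(3) want 1×ALU +2rd +1wr — FU → AL0|MU1|ME1|BR1|rd1|wr1
(4) want 1×MEM +2rd +0wr — RD_PORT → AL0|MU1|ME1|BR1|rd1|wr1
(5) want 1×ALU +2rd +1wr — FU → AL0|MU1|ME1|BR1|rd1|wr1
(6) want 1×MUL +2rd +1wr — RD_PORT → AL0|MU1|ME1|BR1|rd1|wr1

reason(slot 6) = RD_PORT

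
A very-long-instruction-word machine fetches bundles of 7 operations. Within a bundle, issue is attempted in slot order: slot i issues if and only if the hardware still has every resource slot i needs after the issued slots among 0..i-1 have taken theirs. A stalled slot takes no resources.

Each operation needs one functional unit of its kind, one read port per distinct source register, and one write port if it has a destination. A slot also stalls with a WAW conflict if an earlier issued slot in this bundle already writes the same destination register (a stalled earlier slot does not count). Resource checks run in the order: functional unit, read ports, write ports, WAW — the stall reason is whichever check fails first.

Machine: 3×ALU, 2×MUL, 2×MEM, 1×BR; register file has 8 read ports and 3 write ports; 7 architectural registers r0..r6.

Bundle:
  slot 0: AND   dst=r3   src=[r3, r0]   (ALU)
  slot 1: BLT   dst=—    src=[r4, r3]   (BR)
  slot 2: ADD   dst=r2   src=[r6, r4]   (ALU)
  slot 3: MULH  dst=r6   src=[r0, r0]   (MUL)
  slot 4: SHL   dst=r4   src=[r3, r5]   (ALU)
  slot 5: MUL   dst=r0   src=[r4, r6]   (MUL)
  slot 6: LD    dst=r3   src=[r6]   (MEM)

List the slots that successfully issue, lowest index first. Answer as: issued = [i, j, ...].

issued = [0, 1, 2, 3]

#0 ALU src=r3,r0 dispatched  <A:2 Mu:2 Ld:2 B:1 rd:6 wr:2>
#1 BR src=r4,r3 dispatched  <A:2 Mu:2 Ld:2 B:0 rd:4 wr:2>
#2 ALU src=r6,r4 dispatched  <A:1 Mu:2 Ld:2 B:0 rd:2 wr:1>
#3 MUL src=r0,r0 dispatched  <A:1 Mu:1 Ld:2 B:0 rd:1 wr:0>
#4 ALU src=r3,r5 held:RD_PORT  <A:1 Mu:1 Ld:2 B:0 rd:1 wr:0>
#5 MUL src=r4,r6 held:RD_PORT  <A:1 Mu:1 Ld:2 B:0 rd:1 wr:0>
#6 MEM src=r6 held:WR_PORT  <A:1 Mu:1 Ld:2 B:0 rd:1 wr:0>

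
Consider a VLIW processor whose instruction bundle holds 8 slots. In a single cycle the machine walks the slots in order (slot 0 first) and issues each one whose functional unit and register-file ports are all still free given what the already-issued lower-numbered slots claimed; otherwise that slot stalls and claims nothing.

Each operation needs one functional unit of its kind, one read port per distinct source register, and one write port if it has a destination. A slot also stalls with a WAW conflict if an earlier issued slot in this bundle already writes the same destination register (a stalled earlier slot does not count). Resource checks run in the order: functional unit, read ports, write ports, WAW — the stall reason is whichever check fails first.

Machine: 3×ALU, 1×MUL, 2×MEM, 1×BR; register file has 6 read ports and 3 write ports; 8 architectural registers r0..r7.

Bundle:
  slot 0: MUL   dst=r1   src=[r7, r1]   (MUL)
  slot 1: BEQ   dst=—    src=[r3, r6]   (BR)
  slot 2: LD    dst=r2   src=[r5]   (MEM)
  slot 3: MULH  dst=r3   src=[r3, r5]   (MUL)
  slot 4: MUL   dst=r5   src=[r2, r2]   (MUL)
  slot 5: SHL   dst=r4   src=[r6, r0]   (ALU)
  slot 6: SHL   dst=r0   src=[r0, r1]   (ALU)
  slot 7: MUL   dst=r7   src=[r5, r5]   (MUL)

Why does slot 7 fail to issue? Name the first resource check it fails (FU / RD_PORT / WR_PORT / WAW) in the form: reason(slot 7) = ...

reason(slot 7) = FU

  0. MUL→r1 ⇒ go  {3A/0Mu/2Ld/1B | 4r 2w}
  1. BR ⇒ go  {3A/0Mu/2Ld/0B | 2r 2w}
  2. MEM→r2 ⇒ go  {3A/0Mu/1Ld/0B | 1r 1w}
  3. MUL→r3 ⇒ no(FU)  {3A/0Mu/1Ld/0B | 1r 1w}
  4. MUL→r5 ⇒ no(FU)  {3A/0Mu/1Ld/0B | 1r 1w}
  5. ALU→r4 ⇒ no(RD_PORT)  {3A/0Mu/1Ld/0B | 1r 1w}
  6. ALU→r0 ⇒ no(RD_PORT)  {3A/0Mu/1Ld/0B | 1r 1w}
  7. MUL→r7 ⇒ no(FU)  {3A/0Mu/1Ld/0B | 1r 1w}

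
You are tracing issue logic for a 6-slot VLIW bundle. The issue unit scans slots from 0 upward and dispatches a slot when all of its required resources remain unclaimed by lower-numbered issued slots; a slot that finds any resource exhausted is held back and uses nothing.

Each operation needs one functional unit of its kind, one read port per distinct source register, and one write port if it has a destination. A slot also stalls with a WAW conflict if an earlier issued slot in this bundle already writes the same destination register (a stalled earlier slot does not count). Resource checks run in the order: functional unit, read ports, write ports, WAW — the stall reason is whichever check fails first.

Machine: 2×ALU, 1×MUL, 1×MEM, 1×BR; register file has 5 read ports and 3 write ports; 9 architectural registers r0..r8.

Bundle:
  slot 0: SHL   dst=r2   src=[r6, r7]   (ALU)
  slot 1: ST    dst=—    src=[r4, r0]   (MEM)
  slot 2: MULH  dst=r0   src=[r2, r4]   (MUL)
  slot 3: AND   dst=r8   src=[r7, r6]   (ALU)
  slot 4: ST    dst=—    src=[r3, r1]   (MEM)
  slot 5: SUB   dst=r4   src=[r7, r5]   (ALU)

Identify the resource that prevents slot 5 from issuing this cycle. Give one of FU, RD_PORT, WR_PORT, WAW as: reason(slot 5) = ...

reason(slot 5) = RD_PORT

(0) want 1×ALU +2rd +1wr — yes → AL1|MU1|ME1|BR1|rd3|wr2
(1) want 1×MEM +2rd +0wr — yes → AL1|MU1|ME0|BR1|rd1|wr2
(2) want 1×MUL +2rd +1wr — RD_PORT → AL1|MU1|ME0|BR1|rd1|wr2
(3) want 1×ALU +2rd +1wr — RD_PORT → AL1|MU1|ME0|BR1|rd1|wr2
(4) want 1×MEM +2rd +0wr — FU → AL1|MU1|ME0|BR1|rd1|wr2
(5) want 1×ALU +2rd +1wr — RD_PORT → AL1|MU1|ME0|BR1|rd1|wr2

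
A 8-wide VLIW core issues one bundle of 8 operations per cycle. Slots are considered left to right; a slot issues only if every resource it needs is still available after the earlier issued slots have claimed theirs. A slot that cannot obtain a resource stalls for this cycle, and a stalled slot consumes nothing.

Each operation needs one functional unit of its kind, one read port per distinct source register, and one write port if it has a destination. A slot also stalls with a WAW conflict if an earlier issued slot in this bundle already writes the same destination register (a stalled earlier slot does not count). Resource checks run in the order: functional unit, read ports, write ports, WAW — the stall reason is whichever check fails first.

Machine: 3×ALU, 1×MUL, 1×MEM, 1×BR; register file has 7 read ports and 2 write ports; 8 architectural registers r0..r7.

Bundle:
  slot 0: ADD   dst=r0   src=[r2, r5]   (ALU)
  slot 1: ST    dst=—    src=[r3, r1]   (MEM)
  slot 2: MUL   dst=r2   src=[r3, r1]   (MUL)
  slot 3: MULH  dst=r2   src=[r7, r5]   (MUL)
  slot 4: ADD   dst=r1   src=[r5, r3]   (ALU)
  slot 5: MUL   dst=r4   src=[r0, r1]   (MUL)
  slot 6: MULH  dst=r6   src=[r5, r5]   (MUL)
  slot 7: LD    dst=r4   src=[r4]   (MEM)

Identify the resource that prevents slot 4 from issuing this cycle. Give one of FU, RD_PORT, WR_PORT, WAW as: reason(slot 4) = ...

[0] ALU needs rd=2 wr=1: ok; after: ALU=2 MUL=1 MEM=1 BR=1, R=5, W=1
[1] MEM needs rd=2 wr=0: ok; after: ALU=2 MUL=1 MEM=0 BR=1, R=3, W=1
[2] MUL needs rd=2 wr=1: ok; after: ALU=2 MUL=0 MEM=0 BR=1, R=1, W=0
[3] MUL needs rd=2 wr=1: FU; after: ALU=2 MUL=0 MEM=0 BR=1, R=1, W=0
[4] ALU needs rd=2 wr=1: RD_PORT; after: ALU=2 MUL=0 MEM=0 BR=1, R=1, W=0
[5] MUL needs rd=2 wr=1: FU; after: ALU=2 MUL=0 MEM=0 BR=1, R=1, W=0
[6] MUL needs rd=1 wr=1: FU; after: ALU=2 MUL=0 MEM=0 BR=1, R=1, W=0
[7] MEM needs rd=1 wr=1: FU; after: ALU=2 MUL=0 MEM=0 BR=1, R=1, W=0

reason(slot 4) = RD_PORT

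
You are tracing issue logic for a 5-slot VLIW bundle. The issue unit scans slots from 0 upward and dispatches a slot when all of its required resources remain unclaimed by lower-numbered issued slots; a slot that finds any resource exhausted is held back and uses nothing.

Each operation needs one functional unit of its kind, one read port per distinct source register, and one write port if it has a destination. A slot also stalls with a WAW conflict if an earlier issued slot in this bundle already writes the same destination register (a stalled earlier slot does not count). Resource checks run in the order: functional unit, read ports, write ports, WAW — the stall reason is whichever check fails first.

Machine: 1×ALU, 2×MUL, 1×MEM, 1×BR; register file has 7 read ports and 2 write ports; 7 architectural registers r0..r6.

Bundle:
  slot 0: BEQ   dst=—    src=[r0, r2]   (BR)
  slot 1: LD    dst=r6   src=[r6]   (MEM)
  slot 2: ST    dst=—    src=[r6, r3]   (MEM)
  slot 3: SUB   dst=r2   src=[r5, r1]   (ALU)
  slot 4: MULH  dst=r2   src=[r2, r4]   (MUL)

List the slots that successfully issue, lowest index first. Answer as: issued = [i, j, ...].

issued = [0, 1, 3]

slot 0 (BR): ISSUE — free A1,Mu2,Ld1,B0 rp5 wp2
slot 1 (MEM): ISSUE — free A1,Mu2,Ld0,B0 rp4 wp1
slot 2 (MEM): stall FU — free A1,Mu2,Ld0,B0 rp4 wp1
slot 3 (ALU): ISSUE — free A0,Mu2,Ld0,B0 rp2 wp0
slot 4 (MUL): stall WR_PORT — free A0,Mu2,Ld0,B0 rp2 wp0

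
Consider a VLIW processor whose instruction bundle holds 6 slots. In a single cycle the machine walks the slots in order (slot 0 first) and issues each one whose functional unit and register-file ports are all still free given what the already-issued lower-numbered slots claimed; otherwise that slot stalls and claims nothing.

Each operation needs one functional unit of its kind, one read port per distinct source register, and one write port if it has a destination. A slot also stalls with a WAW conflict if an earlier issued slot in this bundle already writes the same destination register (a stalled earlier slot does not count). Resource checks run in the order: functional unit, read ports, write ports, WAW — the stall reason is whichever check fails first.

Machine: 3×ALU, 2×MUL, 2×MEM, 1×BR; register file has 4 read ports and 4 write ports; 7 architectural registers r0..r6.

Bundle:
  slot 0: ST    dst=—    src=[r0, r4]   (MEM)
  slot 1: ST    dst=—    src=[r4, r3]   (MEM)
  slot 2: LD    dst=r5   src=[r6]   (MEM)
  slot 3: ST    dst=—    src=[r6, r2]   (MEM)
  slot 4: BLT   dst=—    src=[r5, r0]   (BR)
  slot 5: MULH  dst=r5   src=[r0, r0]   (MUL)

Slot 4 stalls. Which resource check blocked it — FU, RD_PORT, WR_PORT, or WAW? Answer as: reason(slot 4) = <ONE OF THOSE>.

reason(slot 4) = RD_PORT

#0 MEM src=r0,r4 dispatched  <A:3 Mu:2 Ld:1 B:1 rd:2 wr:4>
#1 MEM src=r4,r3 dispatched  <A:3 Mu:2 Ld:0 B:1 rd:0 wr:4>
#2 MEM src=r6 held:FU  <A:3 Mu:2 Ld:0 B:1 rd:0 wr:4>
#3 MEM src=r6,r2 held:FU  <A:3 Mu:2 Ld:0 B:1 rd:0 wr:4>
#4 BR src=r5,r0 held:RD_PORT  <A:3 Mu:2 Ld:0 B:1 rd:0 wr:4>
#5 MUL src=r0,r0 held:RD_PORT  <A:3 Mu:2 Ld:0 B:1 rd:0 wr:4>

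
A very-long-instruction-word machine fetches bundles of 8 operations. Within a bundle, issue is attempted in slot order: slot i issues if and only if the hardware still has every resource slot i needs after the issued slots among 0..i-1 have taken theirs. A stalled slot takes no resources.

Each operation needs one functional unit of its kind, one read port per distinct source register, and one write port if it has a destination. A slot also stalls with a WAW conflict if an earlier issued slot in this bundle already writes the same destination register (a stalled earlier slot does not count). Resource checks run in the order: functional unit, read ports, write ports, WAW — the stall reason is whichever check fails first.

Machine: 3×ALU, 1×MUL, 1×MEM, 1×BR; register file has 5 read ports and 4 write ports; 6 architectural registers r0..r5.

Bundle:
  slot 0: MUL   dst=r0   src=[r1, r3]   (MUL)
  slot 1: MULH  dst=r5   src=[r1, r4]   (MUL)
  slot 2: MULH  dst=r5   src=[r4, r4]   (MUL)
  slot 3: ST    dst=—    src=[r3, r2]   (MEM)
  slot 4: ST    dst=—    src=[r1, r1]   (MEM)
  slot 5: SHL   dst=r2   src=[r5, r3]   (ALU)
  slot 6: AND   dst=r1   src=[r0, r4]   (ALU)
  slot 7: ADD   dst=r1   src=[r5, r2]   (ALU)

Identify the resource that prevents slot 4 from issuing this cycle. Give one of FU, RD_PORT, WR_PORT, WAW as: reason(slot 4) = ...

#0 MUL src=r1,r3 dispatched  <A:3 Mu:0 Ld:1 B:1 rd:3 wr:3>
#1 MUL src=r1,r4 held:FU  <A:3 Mu:0 Ld:1 B:1 rd:3 wr:3>
#2 MUL src=r4,r4 held:FU  <A:3 Mu:0 Ld:1 B:1 rd:3 wr:3>
#3 MEM src=r3,r2 dispatched  <A:3 Mu:0 Ld:0 B:1 rd:1 wr:3>
#4 MEM src=r1,r1 held:FU  <A:3 Mu:0 Ld:0 B:1 rd:1 wr:3>
#5 ALU src=r5,r3 held:RD_PORT  <A:3 Mu:0 Ld:0 B:1 rd:1 wr:3>
#6 ALU src=r0,r4 held:RD_PORT  <A:3 Mu:0 Ld:0 B:1 rd:1 wr:3>
#7 ALU src=r5,r2 held:RD_PORT  <A:3 Mu:0 Ld:0 B:1 rd:1 wr:3>

reason(slot 4) = FU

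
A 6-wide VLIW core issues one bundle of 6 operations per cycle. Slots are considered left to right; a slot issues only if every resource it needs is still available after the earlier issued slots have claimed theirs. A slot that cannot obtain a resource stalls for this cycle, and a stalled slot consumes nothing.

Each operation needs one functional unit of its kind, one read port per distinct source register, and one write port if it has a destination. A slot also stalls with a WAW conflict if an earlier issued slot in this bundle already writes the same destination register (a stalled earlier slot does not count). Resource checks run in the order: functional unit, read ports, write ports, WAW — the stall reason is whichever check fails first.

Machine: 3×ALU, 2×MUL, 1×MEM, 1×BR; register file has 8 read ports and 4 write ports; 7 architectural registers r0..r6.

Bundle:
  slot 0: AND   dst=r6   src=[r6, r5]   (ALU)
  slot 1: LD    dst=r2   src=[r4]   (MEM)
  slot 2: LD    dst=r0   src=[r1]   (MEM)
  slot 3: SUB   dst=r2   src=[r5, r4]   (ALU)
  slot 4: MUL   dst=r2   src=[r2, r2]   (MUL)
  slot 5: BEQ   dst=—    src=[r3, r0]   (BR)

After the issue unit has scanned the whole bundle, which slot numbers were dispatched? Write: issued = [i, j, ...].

[0] ALU needs rd=2 wr=1: ok; after: ALU=2 MUL=2 MEM=1 BR=1, R=6, W=3
[1] MEM needs rd=1 wr=1: ok; after: ALU=2 MUL=2 MEM=0 BR=1, R=5, W=2
[2] MEM needs rd=1 wr=1: FU; after: ALU=2 MUL=2 MEM=0 BR=1, R=5, W=2
[3] ALU needs rd=2 wr=1: WAW; after: ALU=2 MUL=2 MEM=0 BR=1, R=5, W=2
[4] MUL needs rd=1 wr=1: WAW; after: ALU=2 MUL=2 MEM=0 BR=1, R=5, W=2
[5] BR needs rd=2 wr=0: ok; after: ALU=2 MUL=2 MEM=0 BR=0, R=3, W=2

issued = [0, 1, 5]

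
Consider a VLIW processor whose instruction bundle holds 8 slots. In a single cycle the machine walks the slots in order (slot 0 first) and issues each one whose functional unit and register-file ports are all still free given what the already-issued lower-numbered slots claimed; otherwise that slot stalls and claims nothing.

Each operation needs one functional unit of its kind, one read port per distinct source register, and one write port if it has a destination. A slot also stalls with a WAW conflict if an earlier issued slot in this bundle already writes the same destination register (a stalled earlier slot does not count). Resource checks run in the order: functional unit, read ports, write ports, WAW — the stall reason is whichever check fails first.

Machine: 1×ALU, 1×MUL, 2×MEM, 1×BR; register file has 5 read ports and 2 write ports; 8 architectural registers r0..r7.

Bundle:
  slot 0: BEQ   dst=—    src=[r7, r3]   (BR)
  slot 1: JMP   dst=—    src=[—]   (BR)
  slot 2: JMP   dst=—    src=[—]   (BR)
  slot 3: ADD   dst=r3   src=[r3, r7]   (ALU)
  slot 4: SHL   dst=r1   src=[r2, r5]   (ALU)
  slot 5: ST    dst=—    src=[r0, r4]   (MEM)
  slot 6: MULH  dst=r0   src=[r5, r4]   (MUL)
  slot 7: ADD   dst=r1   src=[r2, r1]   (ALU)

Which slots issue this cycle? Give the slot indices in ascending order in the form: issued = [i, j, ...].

issued = [0, 3]

slot 0 (BR): ISSUE — free A1,Mu1,Ld2,B0 rp3 wp2
slot 1 (BR): stall FU — free A1,Mu1,Ld2,B0 rp3 wp2
slot 2 (BR): stall FU — free A1,Mu1,Ld2,B0 rp3 wp2
slot 3 (ALU): ISSUE — free A0,Mu1,Ld2,B0 rp1 wp1
slot 4 (ALU): stall FU — free A0,Mu1,Ld2,B0 rp1 wp1
slot 5 (MEM): stall RD_PORT — free A0,Mu1,Ld2,B0 rp1 wp1
slot 6 (MUL): stall RD_PORT — free A0,Mu1,Ld2,B0 rp1 wp1
slot 7 (ALU): stall FU — free A0,Mu1,Ld2,B0 rp1 wp1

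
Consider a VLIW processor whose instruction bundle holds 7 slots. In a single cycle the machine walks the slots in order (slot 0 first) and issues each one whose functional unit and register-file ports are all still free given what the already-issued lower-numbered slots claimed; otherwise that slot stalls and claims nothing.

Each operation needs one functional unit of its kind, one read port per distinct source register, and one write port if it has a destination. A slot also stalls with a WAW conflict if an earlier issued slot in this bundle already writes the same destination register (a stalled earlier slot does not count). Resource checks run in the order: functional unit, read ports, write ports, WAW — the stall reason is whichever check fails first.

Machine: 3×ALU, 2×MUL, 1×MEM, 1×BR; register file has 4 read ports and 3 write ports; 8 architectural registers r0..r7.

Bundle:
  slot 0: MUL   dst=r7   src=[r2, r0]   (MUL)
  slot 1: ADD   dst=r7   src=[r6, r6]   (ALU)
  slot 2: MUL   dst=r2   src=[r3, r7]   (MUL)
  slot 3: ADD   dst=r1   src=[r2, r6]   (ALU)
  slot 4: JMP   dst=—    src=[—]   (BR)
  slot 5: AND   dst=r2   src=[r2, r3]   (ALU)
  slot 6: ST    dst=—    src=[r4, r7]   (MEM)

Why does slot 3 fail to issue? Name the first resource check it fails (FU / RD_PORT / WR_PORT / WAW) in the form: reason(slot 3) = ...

reason(slot 3) = RD_PORT

slot 0 (MUL): ISSUE — free A3,Mu1,Ld1,B1 rp2 wp2
slot 1 (ALU): stall WAW — free A3,Mu1,Ld1,B1 rp2 wp2
slot 2 (MUL): ISSUE — free A3,Mu0,Ld1,B1 rp0 wp1
slot 3 (ALU): stall RD_PORT — free A3,Mu0,Ld1,B1 rp0 wp1
slot 4 (BR): ISSUE — free A3,Mu0,Ld1,B0 rp0 wp1
slot 5 (ALU): stall RD_PORT — free A3,Mu0,Ld1,B0 rp0 wp1
slot 6 (MEM): stall RD_PORT — free A3,Mu0,Ld1,B0 rp0 wp1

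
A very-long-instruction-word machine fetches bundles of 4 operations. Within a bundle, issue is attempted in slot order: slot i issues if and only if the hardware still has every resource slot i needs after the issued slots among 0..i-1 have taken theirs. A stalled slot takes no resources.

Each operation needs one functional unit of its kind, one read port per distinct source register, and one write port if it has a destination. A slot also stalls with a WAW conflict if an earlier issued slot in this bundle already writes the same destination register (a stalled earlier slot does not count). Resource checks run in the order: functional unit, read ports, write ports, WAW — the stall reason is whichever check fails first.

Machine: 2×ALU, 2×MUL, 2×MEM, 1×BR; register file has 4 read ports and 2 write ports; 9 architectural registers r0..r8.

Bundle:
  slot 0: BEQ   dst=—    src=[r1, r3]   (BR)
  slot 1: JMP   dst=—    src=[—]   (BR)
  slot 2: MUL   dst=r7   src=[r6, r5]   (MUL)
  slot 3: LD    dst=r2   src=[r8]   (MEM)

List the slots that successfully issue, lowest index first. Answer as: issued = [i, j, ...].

slot 0 (BR): ISSUE — free A2,Mu2,Ld2,B0 rp2 wp2
slot 1 (BR): stall FU — free A2,Mu2,Ld2,B0 rp2 wp2
slot 2 (MUL): ISSUE — free A2,Mu1,Ld2,B0 rp0 wp1
slot 3 (MEM): stall RD_PORT — free A2,Mu1,Ld2,B0 rp0 wp1

issued = [0, 2]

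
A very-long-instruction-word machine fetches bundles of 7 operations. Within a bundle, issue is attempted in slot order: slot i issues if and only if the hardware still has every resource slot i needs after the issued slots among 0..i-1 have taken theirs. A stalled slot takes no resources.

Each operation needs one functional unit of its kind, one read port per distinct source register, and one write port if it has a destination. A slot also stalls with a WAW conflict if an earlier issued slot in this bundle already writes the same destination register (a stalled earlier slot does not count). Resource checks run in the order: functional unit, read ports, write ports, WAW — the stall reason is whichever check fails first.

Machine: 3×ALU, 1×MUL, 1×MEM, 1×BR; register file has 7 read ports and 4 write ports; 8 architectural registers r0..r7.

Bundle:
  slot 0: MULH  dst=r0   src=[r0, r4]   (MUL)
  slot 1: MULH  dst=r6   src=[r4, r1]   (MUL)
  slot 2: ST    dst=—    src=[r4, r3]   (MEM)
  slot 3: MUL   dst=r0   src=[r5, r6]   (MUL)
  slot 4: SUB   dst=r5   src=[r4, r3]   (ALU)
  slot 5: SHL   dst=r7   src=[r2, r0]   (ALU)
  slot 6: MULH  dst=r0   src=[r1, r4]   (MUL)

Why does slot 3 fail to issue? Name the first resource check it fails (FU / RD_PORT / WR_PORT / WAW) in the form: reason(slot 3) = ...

reason(slot 3) = FU

(0) want 1×MUL +2rd +1wr — yes → AL3|MU0|ME1|BR1|rd5|wr3
(1) want 1×MUL +2rd +1wr — FU → AL3|MU0|ME1|BR1|rd5|wr3
(2) want 1×MEM +2rd +0wr — yes → AL3|MU0|ME0|BR1|rd3|wr3
(3) want 1×MUL +2rd +1wr — FU → AL3|MU0|ME0|BR1|rd3|wr3
(4) want 1×ALU +2rd +1wr — yes → AL2|MU0|ME0|BR1|rd1|wr2
(5) want 1×ALU +2rd +1wr — RD_PORT → AL2|MU0|ME0|BR1|rd1|wr2
(6) want 1×MUL +2rd +1wr — FU → AL2|MU0|ME0|BR1|rd1|wr2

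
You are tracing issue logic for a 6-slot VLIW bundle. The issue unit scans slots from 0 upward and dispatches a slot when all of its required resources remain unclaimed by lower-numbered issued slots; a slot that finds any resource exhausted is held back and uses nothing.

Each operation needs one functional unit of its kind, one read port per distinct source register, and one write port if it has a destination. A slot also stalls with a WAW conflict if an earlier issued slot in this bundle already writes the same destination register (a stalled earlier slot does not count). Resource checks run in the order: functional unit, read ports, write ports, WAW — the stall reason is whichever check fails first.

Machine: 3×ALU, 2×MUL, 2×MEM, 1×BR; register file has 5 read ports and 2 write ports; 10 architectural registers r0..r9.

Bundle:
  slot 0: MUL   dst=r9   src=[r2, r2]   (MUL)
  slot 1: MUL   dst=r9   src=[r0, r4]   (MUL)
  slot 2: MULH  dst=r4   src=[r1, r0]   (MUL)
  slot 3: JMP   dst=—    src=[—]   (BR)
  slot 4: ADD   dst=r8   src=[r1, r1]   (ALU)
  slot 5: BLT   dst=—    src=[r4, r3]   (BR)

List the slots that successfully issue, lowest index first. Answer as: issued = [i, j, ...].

  0. MUL→r9 ⇒ go  {3A/1Mu/2Ld/1B | 4r 1w}
  1. MUL→r9 ⇒ no(WAW)  {3A/1Mu/2Ld/1B | 4r 1w}
  2. MUL→r4 ⇒ go  {3A/0Mu/2Ld/1B | 2r 0w}
  3. BR ⇒ go  {3A/0Mu/2Ld/0B | 2r 0w}
  4. ALU→r8 ⇒ no(WR_PORT)  {3A/0Mu/2Ld/0B | 2r 0w}
  5. BR ⇒ no(FU)  {3A/0Mu/2Ld/0B | 2r 0w}

issued = [0, 2, 3]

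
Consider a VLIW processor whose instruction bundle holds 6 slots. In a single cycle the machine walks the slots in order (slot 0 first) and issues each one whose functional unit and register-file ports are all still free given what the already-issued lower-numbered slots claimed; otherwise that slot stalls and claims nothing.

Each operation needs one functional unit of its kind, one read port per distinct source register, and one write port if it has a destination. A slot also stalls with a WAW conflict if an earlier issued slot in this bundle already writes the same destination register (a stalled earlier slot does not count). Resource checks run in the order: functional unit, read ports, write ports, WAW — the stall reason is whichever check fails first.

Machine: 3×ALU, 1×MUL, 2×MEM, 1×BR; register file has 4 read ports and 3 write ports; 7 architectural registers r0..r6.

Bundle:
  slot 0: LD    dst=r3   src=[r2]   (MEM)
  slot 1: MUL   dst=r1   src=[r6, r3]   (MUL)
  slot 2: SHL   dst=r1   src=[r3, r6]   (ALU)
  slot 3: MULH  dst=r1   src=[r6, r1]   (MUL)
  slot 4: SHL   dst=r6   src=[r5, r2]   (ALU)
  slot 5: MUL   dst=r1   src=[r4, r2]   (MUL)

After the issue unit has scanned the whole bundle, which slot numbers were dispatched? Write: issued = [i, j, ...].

#0 MEM src=r2 dispatched  <A:3 Mu:1 Ld:1 B:1 rd:3 wr:2>
#1 MUL src=r6,r3 dispatched  <A:3 Mu:0 Ld:1 B:1 rd:1 wr:1>
#2 ALU src=r3,r6 held:RD_PORT  <A:3 Mu:0 Ld:1 B:1 rd:1 wr:1>
#3 MUL src=r6,r1 held:FU  <A:3 Mu:0 Ld:1 B:1 rd:1 wr:1>
#4 ALU src=r5,r2 held:RD_PORT  <A:3 Mu:0 Ld:1 B:1 rd:1 wr:1>
#5 MUL src=r4,r2 held:FU  <A:3 Mu:0 Ld:1 B:1 rd:1 wr:1>

issued = [0, 1]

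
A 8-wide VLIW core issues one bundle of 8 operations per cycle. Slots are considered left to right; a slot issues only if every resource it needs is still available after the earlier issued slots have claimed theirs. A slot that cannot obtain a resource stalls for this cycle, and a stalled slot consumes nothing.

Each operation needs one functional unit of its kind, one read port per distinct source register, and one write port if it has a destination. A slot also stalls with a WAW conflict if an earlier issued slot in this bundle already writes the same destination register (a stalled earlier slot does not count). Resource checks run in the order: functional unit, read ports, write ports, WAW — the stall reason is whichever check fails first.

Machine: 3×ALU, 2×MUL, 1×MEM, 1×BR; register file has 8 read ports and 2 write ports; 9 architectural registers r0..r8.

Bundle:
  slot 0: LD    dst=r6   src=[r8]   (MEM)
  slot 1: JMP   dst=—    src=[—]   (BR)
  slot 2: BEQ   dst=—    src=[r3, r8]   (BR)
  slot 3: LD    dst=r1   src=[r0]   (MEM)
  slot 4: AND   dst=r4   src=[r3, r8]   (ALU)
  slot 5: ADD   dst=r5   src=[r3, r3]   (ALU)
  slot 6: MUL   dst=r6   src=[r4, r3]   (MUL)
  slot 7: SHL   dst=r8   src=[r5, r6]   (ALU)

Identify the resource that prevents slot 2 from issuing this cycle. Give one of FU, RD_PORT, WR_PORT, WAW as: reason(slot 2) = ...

reason(slot 2) = FU

#0 MEM src=r8 dispatched  <A:3 Mu:2 Ld:0 B:1 rd:7 wr:1>
#1 BR src=- dispatched  <A:3 Mu:2 Ld:0 B:0 rd:7 wr:1>
#2 BR src=r3,r8 held:FU  <A:3 Mu:2 Ld:0 B:0 rd:7 wr:1>
#3 MEM src=r0 held:FU  <A:3 Mu:2 Ld:0 B:0 rd:7 wr:1>
#4 ALU src=r3,r8 dispatched  <A:2 Mu:2 Ld:0 B:0 rd:5 wr:0>
#5 ALU src=r3,r3 held:WR_PORT  <A:2 Mu:2 Ld:0 B:0 rd:5 wr:0>
#6 MUL src=r4,r3 held:WR_PORT  <A:2 Mu:2 Ld:0 B:0 rd:5 wr:0>
#7 ALU src=r5,r6 held:WR_PORT  <A:2 Mu:2 Ld:0 B:0 rd:5 wr:0>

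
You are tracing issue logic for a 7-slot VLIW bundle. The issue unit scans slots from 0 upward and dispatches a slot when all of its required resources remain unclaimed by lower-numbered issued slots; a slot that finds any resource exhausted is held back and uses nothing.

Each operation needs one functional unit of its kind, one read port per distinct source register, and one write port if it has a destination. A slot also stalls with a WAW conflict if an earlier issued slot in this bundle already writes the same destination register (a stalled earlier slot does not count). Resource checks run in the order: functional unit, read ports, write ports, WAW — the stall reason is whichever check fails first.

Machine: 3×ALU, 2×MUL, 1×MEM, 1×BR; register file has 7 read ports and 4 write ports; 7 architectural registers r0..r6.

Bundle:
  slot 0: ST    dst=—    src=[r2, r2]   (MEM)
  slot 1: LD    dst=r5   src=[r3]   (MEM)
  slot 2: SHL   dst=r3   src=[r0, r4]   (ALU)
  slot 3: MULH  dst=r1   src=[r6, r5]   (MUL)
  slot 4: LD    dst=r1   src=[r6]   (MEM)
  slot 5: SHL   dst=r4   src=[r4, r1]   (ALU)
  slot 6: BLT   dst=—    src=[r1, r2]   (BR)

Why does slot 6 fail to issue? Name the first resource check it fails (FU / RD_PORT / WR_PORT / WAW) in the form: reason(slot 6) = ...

reason(slot 6) = RD_PORT

#0 MEM src=r2,r2 dispatched  <A:3 Mu:2 Ld:0 B:1 rd:6 wr:4>
#1 MEM src=r3 held:FU  <A:3 Mu:2 Ld:0 B:1 rd:6 wr:4>
#2 ALU src=r0,r4 dispatched  <A:2 Mu:2 Ld:0 B:1 rd:4 wr:3>
#3 MUL src=r6,r5 dispatched  <A:2 Mu:1 Ld:0 B:1 rd:2 wr:2>
#4 MEM src=r6 held:FU  <A:2 Mu:1 Ld:0 B:1 rd:2 wr:2>
#5 ALU src=r4,r1 dispatched  <A:1 Mu:1 Ld:0 B:1 rd:0 wr:1>
#6 BR src=r1,r2 held:RD_PORT  <A:1 Mu:1 Ld:0 B:1 rd:0 wr:1>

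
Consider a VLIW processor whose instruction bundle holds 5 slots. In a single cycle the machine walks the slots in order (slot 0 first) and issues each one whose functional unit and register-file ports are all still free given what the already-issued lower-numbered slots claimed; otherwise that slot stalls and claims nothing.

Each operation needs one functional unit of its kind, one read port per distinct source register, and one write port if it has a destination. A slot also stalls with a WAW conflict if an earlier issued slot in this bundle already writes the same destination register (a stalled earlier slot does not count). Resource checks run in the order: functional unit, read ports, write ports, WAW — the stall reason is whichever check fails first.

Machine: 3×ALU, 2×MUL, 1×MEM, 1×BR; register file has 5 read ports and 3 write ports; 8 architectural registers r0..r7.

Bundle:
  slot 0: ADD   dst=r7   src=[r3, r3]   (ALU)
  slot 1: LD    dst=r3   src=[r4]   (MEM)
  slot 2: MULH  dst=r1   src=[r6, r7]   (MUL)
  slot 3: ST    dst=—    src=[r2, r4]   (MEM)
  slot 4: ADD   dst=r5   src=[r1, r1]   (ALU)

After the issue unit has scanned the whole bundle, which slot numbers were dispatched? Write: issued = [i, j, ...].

issued = [0, 1, 2]

(0) want 1×ALU +1rd +1wr — yes → AL2|MU2|ME1|BR1|rd4|wr2
(1) want 1×MEM +1rd +1wr — yes → AL2|MU2|ME0|BR1|rd3|wr1
(2) want 1×MUL +2rd +1wr — yes → AL2|MU1|ME0|BR1|rd1|wr0
(3) want 1×MEM +2rd +0wr — FU → AL2|MU1|ME0|BR1|rd1|wr0
(4) want 1×ALU +1rd +1wr — WR_PORT → AL2|MU1|ME0|BR1|rd1|wr0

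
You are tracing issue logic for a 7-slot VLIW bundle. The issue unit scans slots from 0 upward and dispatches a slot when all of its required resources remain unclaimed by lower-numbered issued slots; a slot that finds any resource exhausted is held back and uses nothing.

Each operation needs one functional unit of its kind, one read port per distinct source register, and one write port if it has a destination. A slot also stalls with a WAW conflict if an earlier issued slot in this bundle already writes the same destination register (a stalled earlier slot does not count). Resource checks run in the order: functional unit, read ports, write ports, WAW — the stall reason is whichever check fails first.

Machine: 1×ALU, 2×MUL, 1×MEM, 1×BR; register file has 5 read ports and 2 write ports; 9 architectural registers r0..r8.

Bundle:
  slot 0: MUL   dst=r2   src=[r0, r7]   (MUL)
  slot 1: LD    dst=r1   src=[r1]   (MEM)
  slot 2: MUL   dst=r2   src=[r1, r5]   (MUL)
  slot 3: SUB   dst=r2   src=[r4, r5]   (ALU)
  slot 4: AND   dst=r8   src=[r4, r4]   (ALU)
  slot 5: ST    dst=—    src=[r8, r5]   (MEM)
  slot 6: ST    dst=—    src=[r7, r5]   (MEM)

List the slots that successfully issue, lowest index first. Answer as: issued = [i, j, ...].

issued = [0, 1]

slot 0 (MUL): ISSUE — free A1,Mu1,Ld1,B1 rp3 wp1
slot 1 (MEM): ISSUE — free A1,Mu1,Ld0,B1 rp2 wp0
slot 2 (MUL): stall WR_PORT — free A1,Mu1,Ld0,B1 rp2 wp0
slot 3 (ALU): stall WR_PORT — free A1,Mu1,Ld0,B1 rp2 wp0
slot 4 (ALU): stall WR_PORT — free A1,Mu1,Ld0,B1 rp2 wp0
slot 5 (MEM): stall FU — free A1,Mu1,Ld0,B1 rp2 wp0
slot 6 (MEM): stall FU — free A1,Mu1,Ld0,B1 rp2 wp0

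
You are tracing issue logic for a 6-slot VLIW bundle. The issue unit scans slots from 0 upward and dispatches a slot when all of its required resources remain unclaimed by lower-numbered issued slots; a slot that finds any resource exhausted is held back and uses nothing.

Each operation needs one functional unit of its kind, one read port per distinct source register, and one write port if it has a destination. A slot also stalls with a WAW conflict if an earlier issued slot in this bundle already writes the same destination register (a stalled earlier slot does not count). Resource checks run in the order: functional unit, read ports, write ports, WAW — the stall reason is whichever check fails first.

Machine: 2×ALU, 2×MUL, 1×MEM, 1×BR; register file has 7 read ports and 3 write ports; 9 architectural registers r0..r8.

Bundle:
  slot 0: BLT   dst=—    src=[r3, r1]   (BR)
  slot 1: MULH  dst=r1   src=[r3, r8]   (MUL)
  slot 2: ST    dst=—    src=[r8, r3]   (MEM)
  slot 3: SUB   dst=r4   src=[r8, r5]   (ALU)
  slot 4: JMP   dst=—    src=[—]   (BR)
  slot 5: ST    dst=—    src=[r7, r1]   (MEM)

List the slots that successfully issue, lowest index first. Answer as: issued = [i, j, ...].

(0) want 1×BR +2rd +0wr — yes → AL2|MU2|ME1|BR0|rd5|wr3
(1) want 1×MUL +2rd +1wr — yes → AL2|MU1|ME1|BR0|rd3|wr2
(2) want 1×MEM +2rd +0wr — yes → AL2|MU1|ME0|BR0|rd1|wr2
(3) want 1×ALU +2rd +1wr — RD_PORT → AL2|MU1|ME0|BR0|rd1|wr2
(4) want 1×BR +0rd +0wr — FU → AL2|MU1|ME0|BR0|rd1|wr2
(5) want 1×MEM +2rd +0wr — FU → AL2|MU1|ME0|BR0|rd1|wr2

issued = [0, 1, 2]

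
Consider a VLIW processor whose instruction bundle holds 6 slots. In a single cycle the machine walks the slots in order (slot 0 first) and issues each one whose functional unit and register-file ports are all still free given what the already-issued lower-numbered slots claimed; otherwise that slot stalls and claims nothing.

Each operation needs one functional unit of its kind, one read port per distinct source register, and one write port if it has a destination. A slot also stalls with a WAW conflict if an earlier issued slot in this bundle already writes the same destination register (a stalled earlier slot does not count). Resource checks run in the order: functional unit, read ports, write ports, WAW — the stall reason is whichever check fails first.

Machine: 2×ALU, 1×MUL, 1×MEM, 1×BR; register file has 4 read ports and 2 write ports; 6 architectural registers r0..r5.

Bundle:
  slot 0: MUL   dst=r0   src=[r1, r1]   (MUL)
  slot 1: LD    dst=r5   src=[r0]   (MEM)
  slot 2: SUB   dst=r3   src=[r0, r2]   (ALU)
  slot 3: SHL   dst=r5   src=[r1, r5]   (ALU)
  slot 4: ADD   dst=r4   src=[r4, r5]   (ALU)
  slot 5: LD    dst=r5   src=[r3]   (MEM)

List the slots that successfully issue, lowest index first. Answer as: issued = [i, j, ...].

  0. MUL→r0 ⇒ go  {2A/0Mu/1Ld/1B | 3r 1w}
  1. MEM→r5 ⇒ go  {2A/0Mu/0Ld/1B | 2r 0w}
  2. ALU→r3 ⇒ no(WR_PORT)  {2A/0Mu/0Ld/1B | 2r 0w}
  3. ALU→r5 ⇒ no(WR_PORT)  {2A/0Mu/0Ld/1B | 2r 0w}
  4. ALU→r4 ⇒ no(WR_PORT)  {2A/0Mu/0Ld/1B | 2r 0w}
  5. MEM→r5 ⇒ no(FU)  {2A/0Mu/0Ld/1B | 2r 0w}

issued = [0, 1]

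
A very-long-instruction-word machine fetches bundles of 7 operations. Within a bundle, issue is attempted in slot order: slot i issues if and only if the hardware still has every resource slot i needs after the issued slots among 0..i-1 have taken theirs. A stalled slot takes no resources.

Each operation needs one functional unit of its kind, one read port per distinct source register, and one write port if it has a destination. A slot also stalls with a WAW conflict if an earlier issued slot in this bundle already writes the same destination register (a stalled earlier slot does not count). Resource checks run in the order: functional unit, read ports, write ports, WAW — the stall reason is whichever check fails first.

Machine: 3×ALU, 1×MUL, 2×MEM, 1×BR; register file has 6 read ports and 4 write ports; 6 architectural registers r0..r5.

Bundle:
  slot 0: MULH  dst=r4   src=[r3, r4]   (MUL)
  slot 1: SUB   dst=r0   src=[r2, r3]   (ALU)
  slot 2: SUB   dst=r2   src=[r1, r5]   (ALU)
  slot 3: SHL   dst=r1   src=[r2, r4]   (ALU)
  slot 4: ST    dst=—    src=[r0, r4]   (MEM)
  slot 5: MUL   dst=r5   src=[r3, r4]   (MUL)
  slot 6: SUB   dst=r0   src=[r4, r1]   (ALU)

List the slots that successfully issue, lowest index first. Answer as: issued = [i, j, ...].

slot 0 (MUL): ISSUE — free A3,Mu0,Ld2,B1 rp4 wp3
slot 1 (ALU): ISSUE — free A2,Mu0,Ld2,B1 rp2 wp2
slot 2 (ALU): ISSUE — free A1,Mu0,Ld2,B1 rp0 wp1
slot 3 (ALU): stall RD_PORT — free A1,Mu0,Ld2,B1 rp0 wp1
slot 4 (MEM): stall RD_PORT — free A1,Mu0,Ld2,B1 rp0 wp1
slot 5 (MUL): stall FU — free A1,Mu0,Ld2,B1 rp0 wp1
slot 6 (ALU): stall RD_PORT — free A1,Mu0,Ld2,B1 rp0 wp1

issued = [0, 1, 2]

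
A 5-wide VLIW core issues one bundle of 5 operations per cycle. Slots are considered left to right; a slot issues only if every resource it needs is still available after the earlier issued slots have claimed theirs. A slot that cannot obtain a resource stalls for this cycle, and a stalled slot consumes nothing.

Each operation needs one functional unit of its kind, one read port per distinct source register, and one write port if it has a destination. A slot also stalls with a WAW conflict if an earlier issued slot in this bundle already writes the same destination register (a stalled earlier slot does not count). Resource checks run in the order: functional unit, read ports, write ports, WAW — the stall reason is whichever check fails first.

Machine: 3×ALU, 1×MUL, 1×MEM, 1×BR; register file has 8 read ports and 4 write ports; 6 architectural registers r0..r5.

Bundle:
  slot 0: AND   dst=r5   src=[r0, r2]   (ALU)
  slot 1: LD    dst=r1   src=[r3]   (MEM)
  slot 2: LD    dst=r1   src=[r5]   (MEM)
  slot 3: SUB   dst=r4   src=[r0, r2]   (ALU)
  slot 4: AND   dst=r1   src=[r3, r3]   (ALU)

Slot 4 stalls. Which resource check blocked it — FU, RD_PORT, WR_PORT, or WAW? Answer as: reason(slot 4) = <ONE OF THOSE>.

reason(slot 4) = WAW

#0 ALU src=r0,r2 dispatched  <A:2 Mu:1 Ld:1 B:1 rd:6 wr:3>
#1 MEM src=r3 dispatched  <A:2 Mu:1 Ld:0 B:1 rd:5 wr:2>
#2 MEM src=r5 held:FU  <A:2 Mu:1 Ld:0 B:1 rd:5 wr:2>
#3 ALU src=r0,r2 dispatched  <A:1 Mu:1 Ld:0 B:1 rd:3 wr:1>
#4 ALU src=r3,r3 held:WAW  <A:1 Mu:1 Ld:0 B:1 rd:3 wr:1>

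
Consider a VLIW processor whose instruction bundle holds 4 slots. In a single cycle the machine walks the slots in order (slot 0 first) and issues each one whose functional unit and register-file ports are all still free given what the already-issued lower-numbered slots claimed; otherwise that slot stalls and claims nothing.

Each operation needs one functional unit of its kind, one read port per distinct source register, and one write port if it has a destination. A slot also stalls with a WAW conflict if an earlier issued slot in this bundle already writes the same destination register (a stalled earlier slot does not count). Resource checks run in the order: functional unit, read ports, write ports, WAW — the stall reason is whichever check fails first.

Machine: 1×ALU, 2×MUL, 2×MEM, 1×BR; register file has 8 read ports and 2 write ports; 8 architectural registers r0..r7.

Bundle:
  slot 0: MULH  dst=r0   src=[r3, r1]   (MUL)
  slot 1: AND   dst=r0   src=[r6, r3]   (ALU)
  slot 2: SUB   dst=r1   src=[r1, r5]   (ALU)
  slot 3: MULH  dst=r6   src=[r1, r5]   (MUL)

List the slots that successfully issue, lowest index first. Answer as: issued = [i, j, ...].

issued = [0, 2]

[0] MUL needs rd=2 wr=1: ok; after: ALU=1 MUL=1 MEM=2 BR=1, R=6, W=1
[1] ALU needs rd=2 wr=1: WAW; after: ALU=1 MUL=1 MEM=2 BR=1, R=6, W=1
[2] ALU needs rd=2 wr=1: ok; after: ALU=0 MUL=1 MEM=2 BR=1, R=4, W=0
[3] MUL needs rd=2 wr=1: WR_PORT; after: ALU=0 MUL=1 MEM=2 BR=1, R=4, W=0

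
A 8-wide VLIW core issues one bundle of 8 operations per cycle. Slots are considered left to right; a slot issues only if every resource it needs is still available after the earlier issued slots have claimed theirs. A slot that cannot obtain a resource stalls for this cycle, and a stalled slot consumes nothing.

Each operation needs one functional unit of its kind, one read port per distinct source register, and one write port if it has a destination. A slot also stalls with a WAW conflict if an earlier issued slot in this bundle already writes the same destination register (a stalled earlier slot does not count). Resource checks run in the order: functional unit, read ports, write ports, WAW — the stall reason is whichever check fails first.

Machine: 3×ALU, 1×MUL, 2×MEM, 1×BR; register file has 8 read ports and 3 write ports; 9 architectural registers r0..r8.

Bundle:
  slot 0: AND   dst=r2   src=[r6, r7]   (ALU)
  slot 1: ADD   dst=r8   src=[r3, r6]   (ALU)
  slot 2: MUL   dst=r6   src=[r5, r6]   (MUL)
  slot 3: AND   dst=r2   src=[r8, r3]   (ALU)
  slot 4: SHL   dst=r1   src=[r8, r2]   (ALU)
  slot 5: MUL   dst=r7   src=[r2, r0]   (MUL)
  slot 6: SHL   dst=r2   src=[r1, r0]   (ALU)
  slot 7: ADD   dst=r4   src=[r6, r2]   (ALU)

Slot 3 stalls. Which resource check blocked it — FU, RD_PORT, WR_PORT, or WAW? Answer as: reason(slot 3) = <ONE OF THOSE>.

reason(slot 3) = WR_PORT

slot 0 (ALU): ISSUE — free A2,Mu1,Ld2,B1 rp6 wp2
slot 1 (ALU): ISSUE — free A1,Mu1,Ld2,B1 rp4 wp1
slot 2 (MUL): ISSUE — free A1,Mu0,Ld2,B1 rp2 wp0
slot 3 (ALU): stall WR_PORT — free A1,Mu0,Ld2,B1 rp2 wp0
slot 4 (ALU): stall WR_PORT — free A1,Mu0,Ld2,B1 rp2 wp0
slot 5 (MUL): stall FU — free A1,Mu0,Ld2,B1 rp2 wp0
slot 6 (ALU): stall WR_PORT — free A1,Mu0,Ld2,B1 rp2 wp0
slot 7 (ALU): stall WR_PORT — free A1,Mu0,Ld2,B1 rp2 wp0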